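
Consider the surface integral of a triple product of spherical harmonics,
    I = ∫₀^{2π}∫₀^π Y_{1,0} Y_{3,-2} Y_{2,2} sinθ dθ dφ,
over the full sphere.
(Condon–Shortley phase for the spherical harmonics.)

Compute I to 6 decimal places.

m-sum 0 ✓  L=6 even ✓  2≤2≤4 ✓
Π(2lᵢ+1) = 3×7×5 = 105
triangle coeff Δ(1,3,2) = 1/105
Σ_t [1,1]: t=1:−1/4 = -1/4
(3j)²=3/35 [(1 3 2; 0 0 0)], sign=-1
Σ_t [1,1]: t=1:−1/24 = -1/24
(3j)²=1/21 [(1 3 2; 0 -2 2)], sign=-1
⇒ 4πI² = 3/7
I = (+1)√(3/7/(4π)) = 0.18467439

0.184674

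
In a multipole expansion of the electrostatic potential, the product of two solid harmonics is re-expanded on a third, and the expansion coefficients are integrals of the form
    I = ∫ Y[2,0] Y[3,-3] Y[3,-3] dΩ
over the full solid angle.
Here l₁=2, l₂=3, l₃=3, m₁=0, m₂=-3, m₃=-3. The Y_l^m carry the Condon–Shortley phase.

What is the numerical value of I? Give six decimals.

0.000000

m-sum = 0 − 3 − 3 = -6 ≠ 0 ⇒ I = 0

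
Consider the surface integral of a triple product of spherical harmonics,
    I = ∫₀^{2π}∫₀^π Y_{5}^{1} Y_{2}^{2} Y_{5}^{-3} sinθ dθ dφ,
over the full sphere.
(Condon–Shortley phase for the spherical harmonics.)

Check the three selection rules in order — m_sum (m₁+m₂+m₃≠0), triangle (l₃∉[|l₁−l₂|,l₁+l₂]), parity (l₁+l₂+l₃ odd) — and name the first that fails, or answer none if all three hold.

none

m₁+m₂+m₃ = 1 + 2 − 3 = 0  ✓
triangle: |5−2|=3 ≤ l₃=5 ≤ 5+2=7  ✓
parity: l₁+l₂+l₃ = 12 is even  ✓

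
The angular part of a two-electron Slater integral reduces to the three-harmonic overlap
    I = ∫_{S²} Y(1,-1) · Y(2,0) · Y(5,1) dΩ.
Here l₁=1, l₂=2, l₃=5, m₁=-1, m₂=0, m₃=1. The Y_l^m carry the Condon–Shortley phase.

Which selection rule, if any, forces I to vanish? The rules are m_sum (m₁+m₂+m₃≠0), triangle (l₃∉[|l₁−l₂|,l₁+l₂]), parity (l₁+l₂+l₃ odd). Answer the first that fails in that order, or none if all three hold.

triangle

m₁+m₂+m₃ = -1 + 0 + 1 = 0  ✓
triangle: |1−2|=1 ≤ l₃=5 ≤ 1+2=3  ✗
parity: l₁+l₂+l₃ = 8 is even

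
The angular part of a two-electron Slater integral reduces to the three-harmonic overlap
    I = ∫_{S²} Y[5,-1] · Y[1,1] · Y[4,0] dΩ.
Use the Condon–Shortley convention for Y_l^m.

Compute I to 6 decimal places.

Rules hold: Σm=0, L=10 even, 4≤4≤6.
N = 11·3·9 = 297
Δ = 2!·8!·0!/11! = 1/495
Racah Σ t=1..1: t=1:−1/576 = -1/576
⇒ 3j(5 1 4; 0 0 0)² = 5/99, sgn -1
Racah Σ t=2..2: t=2:+1/1152 = 1/1152
⇒ 3j(5 1 4; -1 1 0)² = 1/33, sgn +1
4πI² = N·(3j₀)²·(3jₘ)² = 5/11
I = -1·√(0.454545/4π) = -0.19018827

-0.190188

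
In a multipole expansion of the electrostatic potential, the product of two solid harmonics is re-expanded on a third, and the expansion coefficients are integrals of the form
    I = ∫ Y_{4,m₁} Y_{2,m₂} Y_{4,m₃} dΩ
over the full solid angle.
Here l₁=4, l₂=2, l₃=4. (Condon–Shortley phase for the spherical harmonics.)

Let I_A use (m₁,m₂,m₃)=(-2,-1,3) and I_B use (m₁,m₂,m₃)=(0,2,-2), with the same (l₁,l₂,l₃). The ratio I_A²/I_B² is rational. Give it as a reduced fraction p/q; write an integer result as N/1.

Same 4,2,4: normalisation and zero-m 3j drop out of the ratio.
A: Δ: 2! 6! 2! / 11! → 1/13860; sum: t=0:+1/1440 t=1:−1/240 = -1/288; 3j²(4 2 4; -2 -1 3) = Δ·Π!·Σ² = 5/132  (sign +1)
B: Δ: 2! 6! 2! / 11! → 1/13860; sum: t=2:+1/192 = 1/192; 3j²(4 2 4; 0 2 -2) = Δ·Π!·Σ² = 3/77  (sign +1)
I_A²/I_B² = (5/132)/(3/77) = 35/36

35/36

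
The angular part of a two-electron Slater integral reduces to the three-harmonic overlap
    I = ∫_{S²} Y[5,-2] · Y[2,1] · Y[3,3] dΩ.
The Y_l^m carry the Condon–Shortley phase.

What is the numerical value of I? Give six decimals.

0.000000

-2 + 1 + 3 = 2 ≠ 0: azimuthal integral kills it; I = 0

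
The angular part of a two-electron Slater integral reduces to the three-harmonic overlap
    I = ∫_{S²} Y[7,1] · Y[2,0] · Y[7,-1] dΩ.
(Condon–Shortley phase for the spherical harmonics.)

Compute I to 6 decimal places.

Checks pass: Σm=0; 16 even; l₃=7∈[5,9].
(2·7+1)(2·2+1)(2·7+1) = 1125
Δ: 2! 12! 2! / 17! → 1/185640
sum: t=0:+1/2419200 t=1:−1/518400 t=2:+1/2419200 = -1/907200
3j²(7 2 7; 0 0 0) = Δ·Π!·Σ² = 56/3315  (sign +1)
sum: t=0:+1/2073600 t=1:−1/604800 t=2:+1/3870720 = -53/58060800
3j²(7 2 7; 1 0 -1) = Δ·Π!·Σ² = 2809/185640  (sign -1)
combine: 4πI² = 1125·56/3315·2809/185640 = 14045/48841
take √, sign -1: I = -0.15127378

-0.151274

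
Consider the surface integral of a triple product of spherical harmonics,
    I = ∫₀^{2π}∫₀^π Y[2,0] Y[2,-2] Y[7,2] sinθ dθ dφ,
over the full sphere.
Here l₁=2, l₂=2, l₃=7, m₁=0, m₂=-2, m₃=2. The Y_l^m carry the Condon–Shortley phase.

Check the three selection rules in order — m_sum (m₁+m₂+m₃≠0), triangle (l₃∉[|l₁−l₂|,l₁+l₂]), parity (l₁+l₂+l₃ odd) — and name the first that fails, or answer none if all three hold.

m₁+m₂+m₃ = 0 − 2 + 2 = 0  ✓
triangle: |2−2|=0 ≤ l₃=7 ≤ 2+2=4  ✗
parity: l₁+l₂+l₃ = 11 is odd

triangle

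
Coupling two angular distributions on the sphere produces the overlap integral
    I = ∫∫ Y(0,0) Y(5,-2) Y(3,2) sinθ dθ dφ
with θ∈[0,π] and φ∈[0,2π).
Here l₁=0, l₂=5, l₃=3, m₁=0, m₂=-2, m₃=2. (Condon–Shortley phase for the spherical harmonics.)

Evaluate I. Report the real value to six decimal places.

|0−5|≤3≤0+5 violated ⇒ I = 0

0.000000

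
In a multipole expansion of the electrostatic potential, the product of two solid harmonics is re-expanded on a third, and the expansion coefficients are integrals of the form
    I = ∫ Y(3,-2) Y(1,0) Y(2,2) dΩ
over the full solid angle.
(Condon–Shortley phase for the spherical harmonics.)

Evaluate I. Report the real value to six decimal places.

m-sum 0 ✓  L=6 even ✓  2≤2≤4 ✓
Π(2lᵢ+1) = 7×3×5 = 105
triangle coeff Δ(3,1,2) = 1/105
Σ_t [1,1]: t=1:−1/4 = -1/4
(3j)²=3/35 [(3 1 2; 0 0 0)], sign=-1
Σ_t [1,1]: t=1:−1/24 = -1/24
(3j)²=1/21 [(3 1 2; -2 0 2)], sign=-1
⇒ 4πI² = 3/7
I = (+1)√(3/7/(4π)) = 0.18467439

0.184674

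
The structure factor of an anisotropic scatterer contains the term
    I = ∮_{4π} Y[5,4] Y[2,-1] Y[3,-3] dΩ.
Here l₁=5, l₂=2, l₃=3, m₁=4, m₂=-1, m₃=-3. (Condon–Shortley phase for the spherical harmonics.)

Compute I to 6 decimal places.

0.219610

Checks pass: Σm=0; 10 even; l₃=3∈[3,7].
(2·5+1)(2·2+1)(2·3+1) = 385
Δ: 4! 6! 0! / 11! → 1/2310
sum: t=2:+1/144 = 1/144
3j²(5 2 3; 0 0 0) = Δ·Π!·Σ² = 10/231  (sign -1)
sum: t=1:−1/4320 = -1/4320
3j²(5 2 3; 4 -1 -3) = Δ·Π!·Σ² = 2/55  (sign -1)
combine: 4πI² = 385·10/231·2/55 = 20/33
take √, sign +1: I = 0.21961050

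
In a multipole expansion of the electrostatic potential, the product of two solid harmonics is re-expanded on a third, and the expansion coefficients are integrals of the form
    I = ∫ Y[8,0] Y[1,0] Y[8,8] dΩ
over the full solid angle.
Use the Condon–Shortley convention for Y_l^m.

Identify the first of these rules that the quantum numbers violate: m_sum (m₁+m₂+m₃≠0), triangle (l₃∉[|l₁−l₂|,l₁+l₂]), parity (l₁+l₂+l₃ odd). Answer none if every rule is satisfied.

m_sum

m₁+m₂+m₃ = 0 + 0 + 8 = 8  ✗
triangle: |8−1|=7 ≤ l₃=8 ≤ 8+1=9
parity: l₁+l₂+l₃ = 17 is odd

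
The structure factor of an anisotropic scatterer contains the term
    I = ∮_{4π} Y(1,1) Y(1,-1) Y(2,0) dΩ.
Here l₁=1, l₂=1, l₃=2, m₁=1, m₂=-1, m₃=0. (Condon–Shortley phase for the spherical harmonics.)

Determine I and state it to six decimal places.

0.126157

Rules hold: Σm=0, L=4 even, 0≤2≤2.
N = 3·3·5 = 45
Δ = 0!·2!·2!/5! = 1/30
Racah Σ t=0..0: t=0:+1/1 = 1/1
⇒ 3j(1 1 2; 0 0 0)² = 2/15, sgn +1
Racah Σ t=0..0: t=0:+1/4 = 1/4
⇒ 3j(1 1 2; 1 -1 0)² = 1/30, sgn +1
4πI² = N·(3j₀)²·(3jₘ)² = 1/5
I = +1·√(0.2/4π) = 0.12615663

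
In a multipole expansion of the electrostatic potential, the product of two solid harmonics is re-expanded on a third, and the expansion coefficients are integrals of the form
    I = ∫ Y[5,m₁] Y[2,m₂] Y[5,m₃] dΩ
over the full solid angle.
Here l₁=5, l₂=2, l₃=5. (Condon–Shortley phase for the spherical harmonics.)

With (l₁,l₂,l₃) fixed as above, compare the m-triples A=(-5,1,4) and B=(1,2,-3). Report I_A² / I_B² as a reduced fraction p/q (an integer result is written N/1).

l's match ⇒ only the (l;m) 3-j factors differ between A and B.
A: triangle coeff Δ(5,2,5) = 1/38610; Σ_t [2,2]: t=2:+1/80640 = 1/80640; (3j)²=9/286 [(5 2 5; -5 1 4)], sign=-1
B: triangle coeff Δ(5,2,5) = 1/38610; Σ_t [2,2]: t=2:+1/5760 = 1/5760; (3j)²=56/2145 [(5 2 5; 1 2 -3)], sign=+1
I_A²/I_B² = (9/286)/(56/2145) = 135/112

135/112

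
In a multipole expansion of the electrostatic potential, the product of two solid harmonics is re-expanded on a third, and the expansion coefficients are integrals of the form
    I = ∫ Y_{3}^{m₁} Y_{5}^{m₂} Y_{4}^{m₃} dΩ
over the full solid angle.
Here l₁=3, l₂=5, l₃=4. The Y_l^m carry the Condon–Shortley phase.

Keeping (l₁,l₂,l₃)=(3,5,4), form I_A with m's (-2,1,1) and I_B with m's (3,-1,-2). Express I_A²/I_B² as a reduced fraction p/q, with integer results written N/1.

25/27

Same 3,5,4: normalisation and zero-m 3j drop out of the ratio.
A: Δ: 4! 2! 6! / 13! → 1/180180; sum: t=3:−1/432 t=4:+1/1152 = -5/3456; 3j²(3 5 4; -2 1 1) = Δ·Π!·Σ² = 625/36036  (sign +1)
B: Δ: 4! 2! 6! / 13! → 1/180180; sum: t=0:+1/2304 = 1/2304; 3j²(3 5 4; 3 -1 -2) = Δ·Π!·Σ² = 75/4004  (sign +1)
I_A²/I_B² = (625/36036)/(75/4004) = 25/27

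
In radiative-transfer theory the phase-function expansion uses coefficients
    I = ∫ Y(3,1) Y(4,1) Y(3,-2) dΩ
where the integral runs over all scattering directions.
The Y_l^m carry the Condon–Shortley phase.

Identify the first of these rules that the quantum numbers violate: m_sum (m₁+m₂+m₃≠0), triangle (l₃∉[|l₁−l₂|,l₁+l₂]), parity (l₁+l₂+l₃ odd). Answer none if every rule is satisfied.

azimuthal sum: 1 + 1 − 2 = 0  ✓
1 ≤ 3 ≤ 7 (triangle on l)  ✓
L = 3 + 4 + 3 = 10 (even)  ✓

none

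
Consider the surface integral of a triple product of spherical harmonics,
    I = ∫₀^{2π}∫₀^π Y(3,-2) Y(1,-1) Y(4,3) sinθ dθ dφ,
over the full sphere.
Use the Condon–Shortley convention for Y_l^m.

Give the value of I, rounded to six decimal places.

Rules hold: Σm=0, L=8 even, 2≤4≤4.
N = 7·3·9 = 189
Δ = 0!·6!·2!/9! = 1/252
Racah Σ t=0..0: t=0:+1/36 = 1/36
⇒ 3j(3 1 4; 0 0 0)² = 4/63, sgn +1
Racah Σ t=0..0: t=0:+1/240 = 1/240
⇒ 3j(3 1 4; -2 -1 3)² = 1/12, sgn -1
4πI² = N·(3j₀)²·(3jₘ)² = 1/1
I = -1·√(1/4π) = -0.28209479

-0.282095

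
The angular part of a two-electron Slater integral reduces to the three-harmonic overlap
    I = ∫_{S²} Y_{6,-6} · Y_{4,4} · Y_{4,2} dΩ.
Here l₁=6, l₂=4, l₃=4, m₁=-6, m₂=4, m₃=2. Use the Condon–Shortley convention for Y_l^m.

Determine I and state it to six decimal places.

Rules hold: Σm=0, L=14 even, 2≤4≤10.
N = 13·9·9 = 1053
Δ = 6!·6!·2!/15! = 1/1261260
Racah Σ t=2..4: t=2:+1/4608 t=3:−1/1296 t=4:+1/4608 = -7/20736
⇒ 3j(6 4 4; 0 0 0)² = 20/1287, sgn -1
Racah Σ t=6..6: t=6:+1/1036800 = 1/1036800
⇒ 3j(6 4 4; -6 4 2)² = 4/195, sgn +1
4πI² = N·(3j₀)²·(3jₘ)² = 48/143
I = -1·√(0.335664/4π) = -0.16343598

-0.163436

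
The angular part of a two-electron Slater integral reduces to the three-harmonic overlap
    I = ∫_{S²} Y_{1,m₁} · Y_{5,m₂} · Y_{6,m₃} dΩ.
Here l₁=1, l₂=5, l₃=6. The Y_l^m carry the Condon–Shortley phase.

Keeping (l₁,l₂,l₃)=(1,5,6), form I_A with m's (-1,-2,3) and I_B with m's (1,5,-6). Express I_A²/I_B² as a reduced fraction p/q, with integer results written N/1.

Shared (l₁,l₂,l₃)=(1,5,6): N and (l;000)² cancel in I_A²/I_B².
A: Δ = 0!·2!·10!/13! = 1/858; Racah Σ t=0..0: t=0:+1/60480 = 1/60480; ⇒ 3j(1 5 6; -1 -2 3)² = 6/143, sgn -1
B: Δ = 0!·2!·10!/13! = 1/858; Racah Σ t=0..0: t=0:+1/7257600 = 1/7257600; ⇒ 3j(1 5 6; 1 5 -6)² = 1/13, sgn +1
I_A²/I_B² = (6/143)/(1/13) = 6/11

6/11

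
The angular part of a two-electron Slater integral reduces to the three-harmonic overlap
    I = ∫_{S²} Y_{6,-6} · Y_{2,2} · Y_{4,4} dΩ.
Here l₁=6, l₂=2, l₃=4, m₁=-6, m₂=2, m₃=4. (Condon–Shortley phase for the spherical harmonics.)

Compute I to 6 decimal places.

Checks pass: Σm=0; 12 even; l₃=4∈[4,8].
(2·6+1)(2·2+1)(2·4+1) = 585
Δ: 4! 8! 0! / 13! → 1/6435
sum: t=2:+1/2304 = 1/2304
3j²(6 2 4; 0 0 0) = Δ·Π!·Σ² = 5/143  (sign +1)
sum: t=4:+1/967680 = 1/967680
3j²(6 2 4; -6 2 4) = Δ·Π!·Σ² = 1/13  (sign +1)
combine: 4πI² = 585·5/143·1/13 = 225/143
take √, sign +1: I = 0.35384927

0.353849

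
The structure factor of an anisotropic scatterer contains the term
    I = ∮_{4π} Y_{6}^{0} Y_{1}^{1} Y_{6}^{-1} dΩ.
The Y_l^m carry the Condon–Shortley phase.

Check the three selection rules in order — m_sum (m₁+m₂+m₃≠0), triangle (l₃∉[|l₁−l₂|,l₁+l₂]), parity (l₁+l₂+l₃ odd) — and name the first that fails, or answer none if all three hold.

Σmᵢ = 0  ✓
l₃∈[|l₁−l₂|,l₁+l₂]=[5,7], have l₃=6  ✓
Σlᵢ = 13 ⇒ odd  ✗

parity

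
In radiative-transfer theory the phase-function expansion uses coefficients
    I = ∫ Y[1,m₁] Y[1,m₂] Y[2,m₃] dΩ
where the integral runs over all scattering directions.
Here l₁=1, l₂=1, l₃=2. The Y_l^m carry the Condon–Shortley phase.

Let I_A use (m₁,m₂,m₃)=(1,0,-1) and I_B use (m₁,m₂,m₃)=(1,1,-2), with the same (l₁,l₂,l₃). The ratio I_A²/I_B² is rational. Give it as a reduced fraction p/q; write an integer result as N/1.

1/2

Shared (l₁,l₂,l₃)=(1,1,2): N and (l;000)² cancel in I_A²/I_B².
A: Δ = 0!·2!·2!/5! = 1/30; Racah Σ t=0..0: t=0:+1/2 = 1/2; ⇒ 3j(1 1 2; 1 0 -1)² = 1/10, sgn -1
B: Δ = 0!·2!·2!/5! = 1/30; Racah Σ t=0..0: t=0:+1/4 = 1/4; ⇒ 3j(1 1 2; 1 1 -2)² = 1/5, sgn +1
I_A²/I_B² = (1/10)/(1/5) = 1/2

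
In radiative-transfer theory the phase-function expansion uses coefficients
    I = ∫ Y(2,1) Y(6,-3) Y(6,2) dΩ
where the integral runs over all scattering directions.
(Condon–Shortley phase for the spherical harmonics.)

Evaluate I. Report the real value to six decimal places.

Rules hold: Σm=0, L=14 even, 4≤6≤8.
N = 5·13·13 = 845
Δ = 2!·2!·10!/15! = 1/90090
Racah Σ t=0..2: t=0:+1/69120 t=1:−1/14400 t=2:+1/69120 = -7/172800
⇒ 3j(2 6 6; 0 0 0)² = 14/715, sgn -1
Racah Σ t=0..1: t=0:+1/60480 t=1:−1/161280 = 1/96768
⇒ 3j(2 6 6; 1 -3 2)² = 15/1001, sgn +1
4πI² = N·(3j₀)²·(3jₘ)² = 30/121
I = -1·√(0.247934/4π) = -0.14046335

-0.140463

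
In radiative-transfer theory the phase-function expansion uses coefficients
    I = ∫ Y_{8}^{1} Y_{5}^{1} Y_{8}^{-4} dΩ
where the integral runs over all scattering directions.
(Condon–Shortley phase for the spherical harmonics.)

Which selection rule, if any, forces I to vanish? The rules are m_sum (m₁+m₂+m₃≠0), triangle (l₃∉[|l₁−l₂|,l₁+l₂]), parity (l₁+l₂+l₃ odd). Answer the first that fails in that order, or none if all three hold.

m_sum

m₁+m₂+m₃ = 1 + 1 − 4 = -2  ✗
triangle: |8−5|=3 ≤ l₃=8 ≤ 8+5=13
parity: l₁+l₂+l₃ = 21 is odd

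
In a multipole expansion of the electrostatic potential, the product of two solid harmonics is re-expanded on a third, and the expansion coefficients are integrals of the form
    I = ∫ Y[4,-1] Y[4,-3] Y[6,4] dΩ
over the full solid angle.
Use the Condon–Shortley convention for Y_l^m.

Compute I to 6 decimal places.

-0.030176

Checks pass: Σm=0; 14 even; l₃=6∈[0,8].
(2·4+1)(2·4+1)(2·6+1) = 1053
Δ: 2! 6! 6! / 15! → 1/1261260
sum: t=0:+1/4608 t=1:−1/1296 t=2:+1/4608 = -7/20736
3j²(4 4 6; 0 0 0) = Δ·Π!·Σ² = 20/1287  (sign -1)
sum: t=0:+1/28800 t=1:−1/34560 = 1/172800
3j²(4 4 6; -1 -3 4) = Δ·Π!·Σ² = 1/1430  (sign +1)
combine: 4πI² = 1053·20/1287·1/1430 = 18/1573
take √, sign -1: I = -0.03017637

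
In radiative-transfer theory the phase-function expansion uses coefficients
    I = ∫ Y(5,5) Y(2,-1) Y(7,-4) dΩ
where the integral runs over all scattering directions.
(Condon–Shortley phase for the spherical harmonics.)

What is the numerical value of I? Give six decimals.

Rules hold: Σm=0, L=14 even, 3≤7≤7.
N = 11·5·15 = 825
Δ = 0!·10!·4!/15! = 1/15015
Racah Σ t=0..0: t=0:+1/57600 = 1/57600
⇒ 3j(5 2 7; 0 0 0)² = 21/715, sgn -1
Racah Σ t=0..0: t=0:+1/21772800 = 1/21772800
⇒ 3j(5 2 7; 5 -1 -4)² = 1/1365, sgn -1
4πI² = N·(3j₀)²·(3jₘ)² = 3/169
I = +1·√(0.0177515/4π) = 0.03758481

0.037585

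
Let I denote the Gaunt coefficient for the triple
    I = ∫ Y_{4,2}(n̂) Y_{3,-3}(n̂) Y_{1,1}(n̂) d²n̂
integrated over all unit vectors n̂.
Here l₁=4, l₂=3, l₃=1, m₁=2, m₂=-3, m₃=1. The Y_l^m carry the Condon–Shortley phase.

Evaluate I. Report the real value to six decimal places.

0.061558

Rules hold: Σm=0, L=8 even, 1≤1≤7.
N = 9·7·3 = 189
Δ = 6!·2!·0!/9! = 1/252
Racah Σ t=3..3: t=3:−1/36 = -1/36
⇒ 3j(4 3 1; 0 0 0)² = 4/63, sgn +1
Racah Σ t=0..0: t=0:+1/1440 = 1/1440
⇒ 3j(4 3 1; 2 -3 1)² = 1/252, sgn +1
4πI² = N·(3j₀)²·(3jₘ)² = 1/21
I = +1·√(0.047619/4π) = 0.06155813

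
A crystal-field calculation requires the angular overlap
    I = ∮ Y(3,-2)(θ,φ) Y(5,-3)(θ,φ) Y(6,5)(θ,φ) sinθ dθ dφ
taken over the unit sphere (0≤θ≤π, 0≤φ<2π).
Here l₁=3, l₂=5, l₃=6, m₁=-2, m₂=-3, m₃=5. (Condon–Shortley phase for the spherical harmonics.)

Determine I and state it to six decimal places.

m-sum 0 ✓  L=14 even ✓  2≤6≤8 ✓
Π(2lᵢ+1) = 7×11×13 = 1001
triangle coeff Δ(3,5,6) = 1/675675
Σ_t [0,2]: t=0:+1/8640 t=1:−1/2304 t=2:+1/8640 = -7/34560
(3j)²=7/429 [(3 5 6; 0 0 0)], sign=-1
Σ_t [1,2]: t=1:−1/120960 t=2:+1/483840 = -1/161280
(3j)²=2/91 [(3 5 6; -2 -3 5)], sign=+1
⇒ 4πI² = 14/39
I = (-1)√(14/39/(4π)) = -0.16901560

-0.169016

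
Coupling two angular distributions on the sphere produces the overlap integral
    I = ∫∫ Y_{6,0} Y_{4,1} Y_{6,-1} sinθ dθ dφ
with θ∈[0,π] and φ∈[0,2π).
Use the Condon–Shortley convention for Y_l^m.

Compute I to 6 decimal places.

m-sum 0 ✓  L=16 even ✓  2≤6≤10 ✓
Π(2lᵢ+1) = 13×9×13 = 1521
triangle coeff Δ(6,4,6) = 1/15315300
Σ_t [0,4]: t=0:+1/829440 t=1:−1/25920 t=2:+1/9216 t=3:−1/25920 t=4:+1/829440 = 7/207360
(3j)²=28/2431 [(6 4 6; 0 0 0)], sign=+1
Σ_t [1,4]: t=1:−1/103680 t=2:+1/13824 t=3:−1/17280 t=4:+1/207360 = 1/103680
(3j)²=10/7293 [(6 4 6; 0 1 -1)], sign=-1
⇒ 4πI² = 840/34969
I = (-1)√(840/34969/(4π)) = -0.04372130

-0.043721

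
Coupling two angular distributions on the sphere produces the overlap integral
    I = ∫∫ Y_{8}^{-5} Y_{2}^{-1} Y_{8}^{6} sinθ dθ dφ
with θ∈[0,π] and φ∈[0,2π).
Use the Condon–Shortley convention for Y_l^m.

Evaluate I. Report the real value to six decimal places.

Rules hold: Σm=0, L=18 even, 6≤8≤10.
N = 17·5·17 = 1445
Δ = 2!·14!·2!/19! = 1/348840
Racah Σ t=0..2: t=0:+1/116121600 t=1:−1/25401600 t=2:+1/116121600 = -1/45158400
⇒ 3j(8 2 8; 0 0 0)² = 24/1615, sgn -1
Racah Σ t=0..1: t=0:+1/12454041600 t=1:−1/1916006400 = -1/2264371200
⇒ 3j(8 2 8; -5 -1 6)² = 847/38760, sgn -1
4πI² = N·(3j₀)²·(3jₘ)² = 847/1805
I = +1·√(0.469252/4π) = 0.19324051

0.193241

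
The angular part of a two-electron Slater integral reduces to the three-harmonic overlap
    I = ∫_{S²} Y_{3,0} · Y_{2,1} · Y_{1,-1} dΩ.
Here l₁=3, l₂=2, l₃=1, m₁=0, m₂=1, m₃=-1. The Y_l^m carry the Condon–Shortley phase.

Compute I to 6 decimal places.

Checks pass: Σm=0; 6 even; l₃=1∈[1,5].
(2·3+1)(2·2+1)(2·1+1) = 105
Δ: 4! 2! 0! / 7! → 1/105
sum: t=2:+1/4 = 1/4
3j²(3 2 1; 0 0 0) = Δ·Π!·Σ² = 3/35  (sign -1)
sum: t=3:−1/12 = -1/12
3j²(3 2 1; 0 1 -1) = Δ·Π!·Σ² = 1/35  (sign -1)
combine: 4πI² = 105·3/35·1/35 = 9/35
take √, sign +1: I = 0.14304817

0.143048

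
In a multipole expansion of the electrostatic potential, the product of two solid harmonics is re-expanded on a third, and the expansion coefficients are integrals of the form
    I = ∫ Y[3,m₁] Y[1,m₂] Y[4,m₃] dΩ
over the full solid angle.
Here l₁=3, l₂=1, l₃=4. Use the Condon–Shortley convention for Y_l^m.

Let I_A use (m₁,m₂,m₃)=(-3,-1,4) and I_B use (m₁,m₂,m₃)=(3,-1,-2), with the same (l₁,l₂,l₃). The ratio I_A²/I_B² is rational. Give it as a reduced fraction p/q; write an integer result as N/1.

Same 3,1,4: normalisation and zero-m 3j drop out of the ratio.
A: Δ: 0! 6! 2! / 9! → 1/252; sum: t=0:+1/1440 = 1/1440; 3j²(3 1 4; -3 -1 4) = Δ·Π!·Σ² = 1/9  (sign +1)
B: Δ: 0! 6! 2! / 9! → 1/252; sum: t=0:+1/1440 = 1/1440; 3j²(3 1 4; 3 -1 -2) = Δ·Π!·Σ² = 1/252  (sign +1)
I_A²/I_B² = (1/9)/(1/252) = 28/1

28/1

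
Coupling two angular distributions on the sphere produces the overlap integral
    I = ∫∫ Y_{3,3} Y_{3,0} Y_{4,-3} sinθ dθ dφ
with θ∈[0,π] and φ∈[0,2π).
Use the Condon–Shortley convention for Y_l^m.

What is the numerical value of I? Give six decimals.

m-sum 0 ✓  L=10 even ✓  0≤4≤6 ✓
Π(2lᵢ+1) = 7×7×9 = 441
triangle coeff Δ(3,3,4) = 1/34650
Σ_t [0,2]: t=0:+1/72 t=1:−1/16 t=2:+1/72 = -5/144
(3j)²=2/77 [(3 3 4; 0 0 0)], sign=-1
Σ_t [0,0]: t=0:+1/288 = 1/288
(3j)²=1/22 [(3 3 4; 3 0 -3)], sign=-1
⇒ 4πI² = 63/121
I = (+1)√(63/121/(4π)) = 0.20355073

0.203551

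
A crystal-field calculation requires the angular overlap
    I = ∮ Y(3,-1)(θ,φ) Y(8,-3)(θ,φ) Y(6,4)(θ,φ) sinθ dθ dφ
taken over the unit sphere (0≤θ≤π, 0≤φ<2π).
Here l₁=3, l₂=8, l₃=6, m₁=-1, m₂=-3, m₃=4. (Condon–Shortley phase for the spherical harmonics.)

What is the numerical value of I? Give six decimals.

l₁+l₂+l₃=17 is odd: 3j(l;000)=0 ⇒ I=0

0.000000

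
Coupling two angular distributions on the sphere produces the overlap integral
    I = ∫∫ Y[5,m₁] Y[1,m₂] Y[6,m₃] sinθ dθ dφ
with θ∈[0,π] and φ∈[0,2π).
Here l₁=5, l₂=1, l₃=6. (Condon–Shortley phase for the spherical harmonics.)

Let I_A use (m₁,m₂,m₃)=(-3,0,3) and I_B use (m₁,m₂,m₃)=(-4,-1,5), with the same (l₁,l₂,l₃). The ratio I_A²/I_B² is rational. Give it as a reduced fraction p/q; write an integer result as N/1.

Same 5,1,6: normalisation and zero-m 3j drop out of the ratio.
A: Δ: 0! 10! 2! / 13! → 1/858; sum: t=0:+1/80640 = 1/80640; 3j²(5 1 6; -3 0 3) = Δ·Π!·Σ² = 9/286  (sign -1)
B: Δ: 0! 10! 2! / 13! → 1/858; sum: t=0:+1/725760 = 1/725760; 3j²(5 1 6; -4 -1 5) = Δ·Π!·Σ² = 5/78  (sign -1)
I_A²/I_B² = (9/286)/(5/78) = 27/55

27/55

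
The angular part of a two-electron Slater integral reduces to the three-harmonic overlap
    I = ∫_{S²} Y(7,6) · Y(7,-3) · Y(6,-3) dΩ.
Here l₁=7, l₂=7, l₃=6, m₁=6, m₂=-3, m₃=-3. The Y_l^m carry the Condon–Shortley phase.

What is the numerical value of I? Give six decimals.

m-sum 0 ✓  L=20 even ✓  0≤6≤14 ✓
Π(2lᵢ+1) = 15×15×13 = 2925
triangle coeff Δ(7,7,6) = 1/2444321880
Σ_t [1,7]: t=1:−1/2612736000 t=2:+1/20736000 t=3:−1/1658880 t=4:+1/746496 t=5:−1/1658880 t=6:+1/20736000 t=7:−1/2612736000 = 1/4354560
(3j)²=1000/138567 [(7 7 6; 0 0 0)], sign=+1
Σ_t [0,1]: t=0:+1/232243200 t=1:−1/130636800 = -1/298598400
(3j)²=7/1292 [(7 7 6; 6 -3 -3)], sign=+1
⇒ 4πI² = 131250/1147619
I = (+1)√(131250/1147619/(4π)) = 0.09539945

0.095399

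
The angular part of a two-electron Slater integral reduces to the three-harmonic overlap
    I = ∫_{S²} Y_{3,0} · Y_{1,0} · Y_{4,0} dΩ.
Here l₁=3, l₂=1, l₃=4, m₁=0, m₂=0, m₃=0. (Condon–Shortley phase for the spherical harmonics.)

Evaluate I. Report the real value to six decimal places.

0.246233

Rules hold: Σm=0, L=8 even, 2≤4≤4.
N = 7·3·9 = 189
Δ = 0!·6!·2!/9! = 1/252
Racah Σ t=0..0: t=0:+1/36 = 1/36
⇒ 3j(3 1 4; 0 0 0)² = 4/63, sgn +1
(m-triple is (0,0,0) — same symbol as above.)
4πI² = N·(3j₀)²·(3jₘ)² = 16/21
I = +1·√(0.761905/4π) = 0.24623252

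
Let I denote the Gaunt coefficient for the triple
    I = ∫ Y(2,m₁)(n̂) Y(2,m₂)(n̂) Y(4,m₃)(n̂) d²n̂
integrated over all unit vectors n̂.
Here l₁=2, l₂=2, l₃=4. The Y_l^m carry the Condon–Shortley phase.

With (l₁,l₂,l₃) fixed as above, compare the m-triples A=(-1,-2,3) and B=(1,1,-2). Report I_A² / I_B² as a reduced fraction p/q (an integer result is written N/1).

7/8

Same 2,2,4: normalisation and zero-m 3j drop out of the ratio.
A: Δ: 0! 4! 4! / 9! → 1/630; sum: t=0:+1/144 = 1/144; 3j²(2 2 4; -1 -2 3) = Δ·Π!·Σ² = 1/18  (sign -1)
B: Δ: 0! 4! 4! / 9! → 1/630; sum: t=0:+1/36 = 1/36; 3j²(2 2 4; 1 1 -2) = Δ·Π!·Σ² = 4/63  (sign +1)
I_A²/I_B² = (1/18)/(4/63) = 7/8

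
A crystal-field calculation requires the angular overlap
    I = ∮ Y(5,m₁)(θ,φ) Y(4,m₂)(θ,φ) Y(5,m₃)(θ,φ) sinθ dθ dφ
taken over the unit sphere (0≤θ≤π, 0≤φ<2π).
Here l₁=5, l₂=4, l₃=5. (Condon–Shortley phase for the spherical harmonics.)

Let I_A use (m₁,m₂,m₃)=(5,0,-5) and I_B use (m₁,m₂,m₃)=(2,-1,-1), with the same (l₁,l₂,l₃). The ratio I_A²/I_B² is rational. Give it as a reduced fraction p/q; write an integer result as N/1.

36/35

l's match ⇒ only the (l;m) 3-j factors differ between A and B.
A: triangle coeff Δ(5,4,5) = 1/3153150; Σ_t [0,0]: t=0:+1/414720 = 1/414720; (3j)²=2/143 [(5 4 5; 5 0 -5)], sign=+1
B: triangle coeff Δ(5,4,5) = 1/3153150; Σ_t [0,3]: t=0:+1/5184 t=1:−1/1152 t=2:+1/2880 t=3:−1/103680 = -7/20736; (3j)²=35/2574 [(5 4 5; 2 -1 -1)], sign=-1
I_A²/I_B² = (2/143)/(35/2574) = 36/35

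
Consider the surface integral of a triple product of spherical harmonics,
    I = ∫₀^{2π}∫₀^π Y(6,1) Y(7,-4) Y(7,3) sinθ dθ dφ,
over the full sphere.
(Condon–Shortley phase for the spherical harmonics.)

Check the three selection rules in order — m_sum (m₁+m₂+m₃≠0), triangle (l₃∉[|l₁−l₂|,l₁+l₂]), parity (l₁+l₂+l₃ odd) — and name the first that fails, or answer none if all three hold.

azimuthal sum: 1 − 4 + 3 = 0  ✓
1 ≤ 7 ≤ 13 (triangle on l)  ✓
L = 6 + 7 + 7 = 20 (even)  ✓

none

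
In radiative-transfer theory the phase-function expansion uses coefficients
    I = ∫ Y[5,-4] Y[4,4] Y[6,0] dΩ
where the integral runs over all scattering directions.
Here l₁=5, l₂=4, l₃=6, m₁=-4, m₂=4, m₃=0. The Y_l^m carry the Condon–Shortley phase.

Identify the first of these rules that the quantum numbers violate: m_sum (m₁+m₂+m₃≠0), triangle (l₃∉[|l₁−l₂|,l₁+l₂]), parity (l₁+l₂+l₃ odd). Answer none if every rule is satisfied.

azimuthal sum: -4 + 4 + 0 = 0  ✓
1 ≤ 6 ≤ 9 (triangle on l)  ✓
L = 5 + 4 + 6 = 15 (odd)  ✗

parity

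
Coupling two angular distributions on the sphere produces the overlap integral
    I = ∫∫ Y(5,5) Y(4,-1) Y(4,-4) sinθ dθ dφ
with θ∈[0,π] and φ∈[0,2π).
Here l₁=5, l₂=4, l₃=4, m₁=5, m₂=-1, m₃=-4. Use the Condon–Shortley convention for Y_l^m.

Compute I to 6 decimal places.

0.000000

l₁+l₂+l₃=13 is odd: 3j(l;000)=0 ⇒ I=0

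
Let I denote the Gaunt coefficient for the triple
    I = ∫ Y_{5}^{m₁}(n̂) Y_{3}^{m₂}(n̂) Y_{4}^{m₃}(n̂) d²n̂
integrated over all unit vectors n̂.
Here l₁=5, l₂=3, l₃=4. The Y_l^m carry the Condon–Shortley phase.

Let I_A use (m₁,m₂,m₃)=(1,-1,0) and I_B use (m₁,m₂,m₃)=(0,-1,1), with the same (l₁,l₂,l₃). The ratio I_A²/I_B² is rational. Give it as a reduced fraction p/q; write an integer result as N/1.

242/3

Shared (l₁,l₂,l₃)=(5,3,4): N and (l;000)² cancel in I_A²/I_B².
A: Δ = 4!·6!·2!/13! = 1/180180; Racah Σ t=0..2: t=0:+1/2304 t=1:−1/216 t=2:+1/384 = -11/6912; ⇒ 3j(5 3 4; 1 -1 0)² = 11/1638, sgn -1
B: Δ = 4!·6!·2!/13! = 1/180180; Racah Σ t=0..2: t=0:+1/5760 t=1:−1/288 t=2:+1/288 = 1/5760; ⇒ 3j(5 3 4; 0 -1 1)² = 1/12012, sgn -1
I_A²/I_B² = (11/1638)/(1/12012) = 242/3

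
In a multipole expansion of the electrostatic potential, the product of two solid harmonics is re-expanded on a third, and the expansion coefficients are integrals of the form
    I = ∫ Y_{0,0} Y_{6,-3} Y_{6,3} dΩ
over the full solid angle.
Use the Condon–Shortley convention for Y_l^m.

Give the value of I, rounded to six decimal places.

m-sum 0 ✓  L=12 even ✓  6≤6≤6 ✓
Π(2lᵢ+1) = 1×13×13 = 169
triangle coeff Δ(0,6,6) = 1/13
Σ_t [0,0]: t=0:+1/518400 = 1/518400
(3j)²=1/13 [(0 6 6; 0 0 0)], sign=+1
Σ_t [0,0]: t=0:+1/2177280 = 1/2177280
(3j)²=1/13 [(0 6 6; 0 -3 3)], sign=-1
⇒ 4πI² = 1/1
I = (-1)√(1/1/(4π)) = -0.28209479

-0.282095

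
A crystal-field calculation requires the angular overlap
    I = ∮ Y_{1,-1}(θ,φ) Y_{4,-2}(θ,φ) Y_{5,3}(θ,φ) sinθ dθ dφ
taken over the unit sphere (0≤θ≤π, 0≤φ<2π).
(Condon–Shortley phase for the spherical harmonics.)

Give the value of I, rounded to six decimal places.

m-sum 0 ✓  L=10 even ✓  3≤5≤5 ✓
Π(2lᵢ+1) = 3×9×11 = 297
triangle coeff Δ(1,4,5) = 1/495
Σ_t [0,0]: t=0:+1/576 = 1/576
(3j)²=5/99 [(1 4 5; 0 0 0)], sign=-1
Σ_t [0,0]: t=0:+1/2880 = 1/2880
(3j)²=28/495 [(1 4 5; -1 -2 3)], sign=+1
⇒ 4πI² = 28/33
I = (-1)√(28/33/(4π)) = -0.25984664

-0.259847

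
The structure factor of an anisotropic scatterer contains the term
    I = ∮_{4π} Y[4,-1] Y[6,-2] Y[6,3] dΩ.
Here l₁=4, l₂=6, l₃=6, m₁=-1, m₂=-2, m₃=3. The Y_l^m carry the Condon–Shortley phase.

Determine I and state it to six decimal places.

Checks pass: Σm=0; 16 even; l₃=6∈[2,10].
(2·4+1)(2·6+1)(2·6+1) = 1521
Δ: 4! 4! 8! / 17! → 1/15315300
sum: t=0:+1/829440 t=1:−1/25920 t=2:+1/9216 t=3:−1/25920 t=4:+1/829440 = 7/207360
3j²(4 6 6; 0 0 0) = Δ·Π!·Σ² = 28/2431  (sign +1)
sum: t=1:−1/103680 t=2:+1/34560 t=3:−1/120960 t=4:+1/5806080 = 13/1161216
3j²(4 6 6; -1 -2 3) = Δ·Π!·Σ² = 65/5236  (sign -1)
combine: 4πI² = 1521·28/2431·65/5236 = 7605/34969
take √, sign -1: I = -0.13155370

-0.131554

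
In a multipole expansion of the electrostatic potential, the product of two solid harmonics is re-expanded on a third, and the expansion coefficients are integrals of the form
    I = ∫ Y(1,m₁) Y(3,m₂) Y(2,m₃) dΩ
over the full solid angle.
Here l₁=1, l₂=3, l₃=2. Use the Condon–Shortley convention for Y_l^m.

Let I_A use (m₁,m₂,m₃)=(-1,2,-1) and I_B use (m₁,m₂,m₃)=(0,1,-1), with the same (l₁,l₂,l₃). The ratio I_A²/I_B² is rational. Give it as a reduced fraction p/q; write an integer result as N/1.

Same 1,3,2: normalisation and zero-m 3j drop out of the ratio.
A: Δ: 2! 0! 4! / 7! → 1/105; sum: t=2:+1/12 = 1/12; 3j²(1 3 2; -1 2 -1) = Δ·Π!·Σ² = 2/21  (sign -1)
B: Δ: 2! 0! 4! / 7! → 1/105; sum: t=1:−1/6 = -1/6; 3j²(1 3 2; 0 1 -1) = Δ·Π!·Σ² = 8/105  (sign +1)
I_A²/I_B² = (2/21)/(8/105) = 5/4

5/4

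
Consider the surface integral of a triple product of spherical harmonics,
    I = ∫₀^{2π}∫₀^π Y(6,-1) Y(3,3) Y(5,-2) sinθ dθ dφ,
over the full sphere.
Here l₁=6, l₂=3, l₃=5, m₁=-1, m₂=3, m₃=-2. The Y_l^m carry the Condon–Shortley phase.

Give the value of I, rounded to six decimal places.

m-sum 0 ✓  L=14 even ✓  3≤5≤9 ✓
Π(2lᵢ+1) = 13×7×11 = 1001
triangle coeff Δ(6,3,5) = 1/675675
Σ_t [1,3]: t=1:−1/8640 t=2:+1/2304 t=3:−1/8640 = 7/34560
(3j)²=7/429 [(6 3 5; 0 0 0)], sign=-1
Σ_t [4,4]: t=4:+1/34560 = 1/34560
(3j)²=7/429 [(6 3 5; -1 3 -2)], sign=-1
⇒ 4πI² = 343/1287
I = (+1)√(343/1287/(4π)) = 0.14563067

0.145631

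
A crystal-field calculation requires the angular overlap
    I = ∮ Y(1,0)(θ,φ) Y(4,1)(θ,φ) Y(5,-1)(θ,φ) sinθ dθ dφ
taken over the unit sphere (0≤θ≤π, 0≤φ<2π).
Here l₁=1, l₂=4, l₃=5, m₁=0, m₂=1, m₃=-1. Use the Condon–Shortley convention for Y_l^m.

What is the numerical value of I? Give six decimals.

Checks pass: Σm=0; 10 even; l₃=5∈[3,5].
(2·1+1)(2·4+1)(2·5+1) = 297
Δ: 0! 2! 8! / 11! → 1/495
sum: t=0:+1/576 = 1/576
3j²(1 4 5; 0 0 0) = Δ·Π!·Σ² = 5/99  (sign -1)
sum: t=0:+1/720 = 1/720
3j²(1 4 5; 0 1 -1) = Δ·Π!·Σ² = 8/165  (sign +1)
combine: 4πI² = 297·5/99·8/165 = 8/11
take √, sign -1: I = -0.24057125

-0.240571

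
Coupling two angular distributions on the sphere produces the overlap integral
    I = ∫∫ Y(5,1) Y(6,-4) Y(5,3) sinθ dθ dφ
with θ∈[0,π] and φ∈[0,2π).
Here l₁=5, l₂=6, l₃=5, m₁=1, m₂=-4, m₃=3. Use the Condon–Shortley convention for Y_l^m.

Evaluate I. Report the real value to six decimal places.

m-sum 0 ✓  L=16 even ✓  1≤5≤11 ✓
Π(2lᵢ+1) = 11×13×11 = 1573
triangle coeff Δ(5,6,5) = 1/28588560
Σ_t [1,5]: t=1:−1/345600 t=2:+1/13824 t=3:−1/5184 t=4:+1/13824 t=5:−1/345600 = -7/129600
(3j)²=80/7293 [(5 6 5; 0 0 0)], sign=+1
Σ_t [0,2]: t=0:+1/829440 t=1:−1/86400 t=2:+1/138240 = -13/4147200
(3j)²=13/3740 [(5 6 5; 1 -4 3)], sign=-1
⇒ 4πI² = 52/867
I = (-1)√(52/867/(4π)) = -0.06908555

-0.069086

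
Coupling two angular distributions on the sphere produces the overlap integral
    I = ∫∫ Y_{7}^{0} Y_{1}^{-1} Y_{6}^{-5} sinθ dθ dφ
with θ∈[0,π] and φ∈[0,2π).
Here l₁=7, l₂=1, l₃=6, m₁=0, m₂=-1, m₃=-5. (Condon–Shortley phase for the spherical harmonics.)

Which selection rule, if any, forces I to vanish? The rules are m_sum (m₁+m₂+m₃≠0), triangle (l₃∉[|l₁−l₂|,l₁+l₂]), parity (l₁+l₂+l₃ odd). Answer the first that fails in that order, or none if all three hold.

azimuthal sum: 0 − 1 − 5 = -6  ✗
6 ≤ 6 ≤ 8 (triangle on l)
L = 7 + 1 + 6 = 14 (even)

m_sum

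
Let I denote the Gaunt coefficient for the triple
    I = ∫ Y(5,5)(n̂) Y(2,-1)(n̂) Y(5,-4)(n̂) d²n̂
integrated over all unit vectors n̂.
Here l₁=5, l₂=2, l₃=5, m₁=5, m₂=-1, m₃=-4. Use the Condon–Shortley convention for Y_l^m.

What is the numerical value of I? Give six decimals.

-0.187924

m-sum 0 ✓  L=12 even ✓  3≤5≤7 ✓
Π(2lᵢ+1) = 11×5×11 = 605
triangle coeff Δ(5,2,5) = 1/38610
Σ_t [0,2]: t=0:+1/2880 t=1:−1/576 t=2:+1/2880 = -1/960
(3j)²=10/429 [(5 2 5; 0 0 0)], sign=+1
Σ_t [0,0]: t=0:+1/80640 = 1/80640
(3j)²=9/286 [(5 2 5; 5 -1 -4)], sign=-1
⇒ 4πI² = 75/169
I = (-1)√(75/169/(4π)) = -0.18792404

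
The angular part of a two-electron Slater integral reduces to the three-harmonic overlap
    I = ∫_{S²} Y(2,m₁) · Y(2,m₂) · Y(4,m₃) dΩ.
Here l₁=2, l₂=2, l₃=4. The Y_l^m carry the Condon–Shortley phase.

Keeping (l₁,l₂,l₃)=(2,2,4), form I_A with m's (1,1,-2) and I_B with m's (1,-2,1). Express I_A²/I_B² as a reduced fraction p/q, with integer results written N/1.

Same 2,2,4: normalisation and zero-m 3j drop out of the ratio.
A: Δ: 0! 4! 4! / 9! → 1/630; sum: t=0:+1/36 = 1/36; 3j²(2 2 4; 1 1 -2) = Δ·Π!·Σ² = 4/63  (sign +1)
B: Δ: 0! 4! 4! / 9! → 1/630; sum: t=0:+1/144 = 1/144; 3j²(2 2 4; 1 -2 1) = Δ·Π!·Σ² = 1/126  (sign -1)
I_A²/I_B² = (4/63)/(1/126) = 8/1

8/1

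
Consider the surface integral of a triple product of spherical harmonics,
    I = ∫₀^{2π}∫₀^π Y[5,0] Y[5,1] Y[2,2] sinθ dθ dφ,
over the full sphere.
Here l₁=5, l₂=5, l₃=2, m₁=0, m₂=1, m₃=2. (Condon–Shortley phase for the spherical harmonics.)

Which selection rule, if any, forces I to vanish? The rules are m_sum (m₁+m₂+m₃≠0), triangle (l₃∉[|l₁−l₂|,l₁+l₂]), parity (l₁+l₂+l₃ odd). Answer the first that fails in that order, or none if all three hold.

m_sum

m₁+m₂+m₃ = 0 + 1 + 2 = 3  ✗
triangle: |5−5|=0 ≤ l₃=2 ≤ 5+5=10
parity: l₁+l₂+l₃ = 12 is even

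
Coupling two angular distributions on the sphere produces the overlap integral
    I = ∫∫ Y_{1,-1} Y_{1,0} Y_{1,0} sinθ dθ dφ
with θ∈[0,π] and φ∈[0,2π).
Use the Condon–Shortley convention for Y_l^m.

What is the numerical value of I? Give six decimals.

m-sum = -1 + 0 + 0 = -1 ≠ 0 ⇒ I = 0

0.000000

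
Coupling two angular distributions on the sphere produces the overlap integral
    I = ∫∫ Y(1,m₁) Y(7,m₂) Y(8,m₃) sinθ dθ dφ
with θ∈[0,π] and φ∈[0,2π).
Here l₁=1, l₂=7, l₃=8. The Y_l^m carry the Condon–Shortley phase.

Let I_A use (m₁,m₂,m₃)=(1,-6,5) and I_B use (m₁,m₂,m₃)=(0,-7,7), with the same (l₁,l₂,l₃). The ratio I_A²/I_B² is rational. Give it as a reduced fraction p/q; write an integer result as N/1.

1/5

l's match ⇒ only the (l;m) 3-j factors differ between A and B.
A: triangle coeff Δ(1,7,8) = 1/2040; Σ_t [0,0]: t=0:+1/12454041600 = 1/12454041600; (3j)²=1/680 [(1 7 8; 1 -6 5)], sign=-1
B: triangle coeff Δ(1,7,8) = 1/2040; Σ_t [0,0]: t=0:+1/87178291200 = 1/87178291200; (3j)²=1/136 [(1 7 8; 0 -7 7)], sign=-1
I_A²/I_B² = (1/680)/(1/136) = 1/5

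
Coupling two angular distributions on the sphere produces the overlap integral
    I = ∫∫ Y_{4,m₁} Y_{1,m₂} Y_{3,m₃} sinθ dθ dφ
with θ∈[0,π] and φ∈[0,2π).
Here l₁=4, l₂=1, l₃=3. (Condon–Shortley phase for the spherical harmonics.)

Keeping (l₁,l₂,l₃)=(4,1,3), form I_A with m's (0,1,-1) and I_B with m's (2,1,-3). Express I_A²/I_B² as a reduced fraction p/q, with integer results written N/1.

Shared (l₁,l₂,l₃)=(4,1,3): N and (l;000)² cancel in I_A²/I_B².
A: Δ = 2!·6!·0!/9! = 1/252; Racah Σ t=2..2: t=2:+1/96 = 1/96; ⇒ 3j(4 1 3; 0 1 -1)² = 1/42, sgn +1
B: Δ = 2!·6!·0!/9! = 1/252; Racah Σ t=2..2: t=2:+1/1440 = 1/1440; ⇒ 3j(4 1 3; 2 1 -3)² = 1/252, sgn +1
I_A²/I_B² = (1/42)/(1/252) = 6/1

6/1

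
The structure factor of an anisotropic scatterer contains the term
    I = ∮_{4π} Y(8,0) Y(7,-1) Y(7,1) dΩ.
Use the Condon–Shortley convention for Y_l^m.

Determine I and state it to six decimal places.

-0.037635

Rules hold: Σm=0, L=22 even, 1≤7≤15.
N = 17·15·15 = 3825
Δ = 8!·8!·6!/23! = 1/22086194130
Racah Σ t=1..7: t=1:−1/18289152000 t=2:+1/248832000 t=3:−1/24883200 t=4:+1/11943936 t=5:−1/24883200 t=6:+1/248832000 t=7:−1/18289152000 = 11/975421440
⇒ 3j(8 7 7; 0 0 0)² = 1750/289731, sgn -1
Racah Σ t=0..6: t=0:+1/1170505728000 t=1:−1/3048192000 t=2:+1/99532800 t=3:−1/18662400 t=4:+1/15925248 t=5:−1/62208000 t=6:+1/1492992000 = 11/3121348608
⇒ 3j(8 7 7; 0 -1 1)² = 3125/4056234, sgn +1
4πI² = N·(3j₀)²·(3jₘ)² = 9765625/548653937
I = -1·√(0.0177992/4π) = -0.03763534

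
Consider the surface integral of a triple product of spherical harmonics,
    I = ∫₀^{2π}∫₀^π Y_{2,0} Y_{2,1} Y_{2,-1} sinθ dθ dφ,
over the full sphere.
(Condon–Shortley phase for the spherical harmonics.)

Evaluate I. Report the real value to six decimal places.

m-sum 0 ✓  L=6 even ✓  0≤2≤4 ✓
Π(2lᵢ+1) = 5×5×5 = 125
triangle coeff Δ(2,2,2) = 1/630
Σ_t [0,2]: t=0:+1/8 t=1:−1/1 t=2:+1/8 = -3/4
(3j)²=2/35 [(2 2 2; 0 0 0)], sign=-1
Σ_t [1,2]: t=1:−1/2 t=2:+1/4 = -1/4
(3j)²=1/70 [(2 2 2; 0 1 -1)], sign=+1
⇒ 4πI² = 5/49
I = (-1)√(5/49/(4π)) = -0.09011188

-0.090112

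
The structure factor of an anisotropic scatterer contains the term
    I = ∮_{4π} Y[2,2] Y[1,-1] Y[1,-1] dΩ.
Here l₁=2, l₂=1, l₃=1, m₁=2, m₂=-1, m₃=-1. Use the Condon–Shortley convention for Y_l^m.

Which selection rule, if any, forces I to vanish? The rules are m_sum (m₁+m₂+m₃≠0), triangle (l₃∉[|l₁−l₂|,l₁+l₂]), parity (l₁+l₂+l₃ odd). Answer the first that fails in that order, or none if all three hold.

none

azimuthal sum: 2 − 1 − 1 = 0  ✓
1 ≤ 1 ≤ 3 (triangle on l)  ✓
L = 2 + 1 + 1 = 4 (even)  ✓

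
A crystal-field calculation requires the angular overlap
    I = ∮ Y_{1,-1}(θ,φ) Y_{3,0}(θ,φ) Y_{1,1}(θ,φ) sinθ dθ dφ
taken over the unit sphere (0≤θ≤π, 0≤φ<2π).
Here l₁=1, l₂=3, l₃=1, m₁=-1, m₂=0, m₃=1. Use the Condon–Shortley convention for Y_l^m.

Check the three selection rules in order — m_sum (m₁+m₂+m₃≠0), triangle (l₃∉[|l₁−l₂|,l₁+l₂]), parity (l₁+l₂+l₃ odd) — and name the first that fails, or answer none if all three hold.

triangle

Σmᵢ = 0  ✓
l₃∈[|l₁−l₂|,l₁+l₂]=[2,4], have l₃=1  ✗
Σlᵢ = 5 ⇒ odd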